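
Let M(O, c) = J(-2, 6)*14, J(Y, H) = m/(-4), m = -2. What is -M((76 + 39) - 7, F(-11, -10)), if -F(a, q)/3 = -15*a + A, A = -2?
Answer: -7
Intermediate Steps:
J(Y, H) = ½ (J(Y, H) = -2/(-4) = -2*(-¼) = ½)
F(a, q) = 6 + 45*a (F(a, q) = -3*(-15*a - 2) = -3*(-2 - 15*a) = 6 + 45*a)
M(O, c) = 7 (M(O, c) = (½)*14 = 7)
-M((76 + 39) - 7, F(-11, -10)) = -1*7 = -7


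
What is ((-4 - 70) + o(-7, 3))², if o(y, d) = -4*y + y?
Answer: 2809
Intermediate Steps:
o(y, d) = -3*y
((-4 - 70) + o(-7, 3))² = ((-4 - 70) - 3*(-7))² = (-74 + 21)² = (-53)² = 2809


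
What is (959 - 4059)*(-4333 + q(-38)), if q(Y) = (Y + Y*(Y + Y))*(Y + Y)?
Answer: 684892300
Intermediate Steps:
q(Y) = 2*Y*(Y + 2*Y²) (q(Y) = (Y + Y*(2*Y))*(2*Y) = (Y + 2*Y²)*(2*Y) = 2*Y*(Y + 2*Y²))
(959 - 4059)*(-4333 + q(-38)) = (959 - 4059)*(-4333 + (-38)²*(2 + 4*(-38))) = -3100*(-4333 + 1444*(2 - 152)) = -3100*(-4333 + 1444*(-150)) = -3100*(-4333 - 216600) = -3100*(-220933) = 684892300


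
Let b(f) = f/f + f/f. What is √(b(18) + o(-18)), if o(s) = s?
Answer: 4*I ≈ 4.0*I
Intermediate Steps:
b(f) = 2 (b(f) = 1 + 1 = 2)
√(b(18) + o(-18)) = √(2 - 18) = √(-16) = 4*I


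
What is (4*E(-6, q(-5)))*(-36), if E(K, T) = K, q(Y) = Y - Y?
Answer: 864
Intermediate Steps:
q(Y) = 0
(4*E(-6, q(-5)))*(-36) = (4*(-6))*(-36) = -24*(-36) = 864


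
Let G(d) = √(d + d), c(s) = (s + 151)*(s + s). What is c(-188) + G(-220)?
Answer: 13912 + 2*I*√110 ≈ 13912.0 + 20.976*I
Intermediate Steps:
c(s) = 2*s*(151 + s) (c(s) = (151 + s)*(2*s) = 2*s*(151 + s))
G(d) = √2*√d (G(d) = √(2*d) = √2*√d)
c(-188) + G(-220) = 2*(-188)*(151 - 188) + √2*√(-220) = 2*(-188)*(-37) + √2*(2*I*√55) = 13912 + 2*I*√110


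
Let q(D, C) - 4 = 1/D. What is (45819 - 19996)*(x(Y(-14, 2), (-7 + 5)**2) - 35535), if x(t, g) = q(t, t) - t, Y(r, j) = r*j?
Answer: -3667179565/4 ≈ -9.1680e+8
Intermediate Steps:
q(D, C) = 4 + 1/D
Y(r, j) = j*r
x(t, g) = 4 + 1/t - t (x(t, g) = (4 + 1/t) - t = 4 + 1/t - t)
(45819 - 19996)*(x(Y(-14, 2), (-7 + 5)**2) - 35535) = (45819 - 19996)*((4 + 1/(2*(-14)) - 2*(-14)) - 35535) = 25823*((4 + 1/(-28) - 1*(-28)) - 35535) = 25823*((4 - 1/28 + 28) - 35535) = 25823*(895/28 - 35535) = 25823*(-994085/28) = -3667179565/4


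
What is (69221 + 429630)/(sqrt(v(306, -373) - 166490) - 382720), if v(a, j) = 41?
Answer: -190920254720/146474764849 - 498851*I*sqrt(166449)/146474764849 ≈ -1.3034 - 0.0013895*I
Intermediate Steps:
(69221 + 429630)/(sqrt(v(306, -373) - 166490) - 382720) = (69221 + 429630)/(sqrt(41 - 166490) - 382720) = 498851/(sqrt(-166449) - 382720) = 498851/(I*sqrt(166449) - 382720) = 498851/(-382720 + I*sqrt(166449))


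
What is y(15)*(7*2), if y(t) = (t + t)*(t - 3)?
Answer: 5040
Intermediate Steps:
y(t) = 2*t*(-3 + t) (y(t) = (2*t)*(-3 + t) = 2*t*(-3 + t))
y(15)*(7*2) = (2*15*(-3 + 15))*(7*2) = (2*15*12)*14 = 360*14 = 5040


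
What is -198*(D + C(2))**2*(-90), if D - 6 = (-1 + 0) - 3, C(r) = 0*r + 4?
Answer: 641520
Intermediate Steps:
C(r) = 4 (C(r) = 0 + 4 = 4)
D = 2 (D = 6 + ((-1 + 0) - 3) = 6 + (-1 - 3) = 6 - 4 = 2)
-198*(D + C(2))**2*(-90) = -198*(2 + 4)**2*(-90) = -198*6**2*(-90) = -198*36*(-90) = -7128*(-90) = 641520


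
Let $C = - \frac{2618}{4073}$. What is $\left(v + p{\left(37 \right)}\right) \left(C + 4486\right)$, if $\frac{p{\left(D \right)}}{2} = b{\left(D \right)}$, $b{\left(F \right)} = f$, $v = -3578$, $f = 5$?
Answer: $- \frac{65183292480}{4073} \approx -1.6004 \cdot 10^{7}$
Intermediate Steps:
$b{\left(F \right)} = 5$
$p{\left(D \right)} = 10$ ($p{\left(D \right)} = 2 \cdot 5 = 10$)
$C = - \frac{2618}{4073}$ ($C = \left(-2618\right) \frac{1}{4073} = - \frac{2618}{4073} \approx -0.64277$)
$\left(v + p{\left(37 \right)}\right) \left(C + 4486\right) = \left(-3578 + 10\right) \left(- \frac{2618}{4073} + 4486\right) = \left(-3568\right) \frac{18268860}{4073} = - \frac{65183292480}{4073}$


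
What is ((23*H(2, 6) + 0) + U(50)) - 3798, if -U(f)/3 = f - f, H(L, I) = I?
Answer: -3660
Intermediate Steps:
U(f) = 0 (U(f) = -3*(f - f) = -3*0 = 0)
((23*H(2, 6) + 0) + U(50)) - 3798 = ((23*6 + 0) + 0) - 3798 = ((138 + 0) + 0) - 3798 = (138 + 0) - 3798 = 138 - 3798 = -3660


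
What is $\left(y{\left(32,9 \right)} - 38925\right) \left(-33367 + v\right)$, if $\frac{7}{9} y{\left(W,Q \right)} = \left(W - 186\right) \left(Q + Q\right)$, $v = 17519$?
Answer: $673365672$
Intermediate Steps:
$y{\left(W,Q \right)} = \frac{18 Q \left(-186 + W\right)}{7}$ ($y{\left(W,Q \right)} = \frac{9 \left(W - 186\right) \left(Q + Q\right)}{7} = \frac{9 \left(-186 + W\right) 2 Q}{7} = \frac{9 \cdot 2 Q \left(-186 + W\right)}{7} = \frac{18 Q \left(-186 + W\right)}{7}$)
$\left(y{\left(32,9 \right)} - 38925\right) \left(-33367 + v\right) = \left(\frac{18}{7} \cdot 9 \left(-186 + 32\right) - 38925\right) \left(-33367 + 17519\right) = \left(\frac{18}{7} \cdot 9 \left(-154\right) - 38925\right) \left(-15848\right) = \left(-3564 - 38925\right) \left(-15848\right) = \left(-42489\right) \left(-15848\right) = 673365672$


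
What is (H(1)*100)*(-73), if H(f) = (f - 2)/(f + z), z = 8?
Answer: 7300/9 ≈ 811.11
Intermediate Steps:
H(f) = (-2 + f)/(8 + f) (H(f) = (f - 2)/(f + 8) = (-2 + f)/(8 + f))
(H(1)*100)*(-73) = (((-2 + 1)/(8 + 1))*100)*(-73) = ((-1/9)*100)*(-73) = (((⅑)*(-1))*100)*(-73) = -⅑*100*(-73) = -100/9*(-73) = 7300/9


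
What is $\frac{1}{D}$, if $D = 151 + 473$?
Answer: $\frac{1}{624} \approx 0.0016026$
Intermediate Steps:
$D = 624$
$\frac{1}{D} = \frac{1}{624}$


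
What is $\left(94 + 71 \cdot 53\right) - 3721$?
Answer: $136$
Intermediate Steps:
$\left(94 + 71 \cdot 53\right) - 3721 = \left(94 + 3763\right) - 3721 = 3857 - 3721 = 136$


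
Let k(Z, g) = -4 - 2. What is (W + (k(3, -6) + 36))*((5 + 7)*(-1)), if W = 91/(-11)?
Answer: -2868/11 ≈ -260.73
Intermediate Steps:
W = -91/11 (W = 91*(-1/11) = -91/11 ≈ -8.2727)
k(Z, g) = -6
(W + (k(3, -6) + 36))*((5 + 7)*(-1)) = (-91/11 + (-6 + 36))*((5 + 7)*(-1)) = (-91/11 + 30)*(12*(-1)) = (239/11)*(-12) = -2868/11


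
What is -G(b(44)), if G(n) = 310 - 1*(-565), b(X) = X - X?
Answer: -875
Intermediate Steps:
b(X) = 0
G(n) = 875 (G(n) = 310 + 565 = 875)
-G(b(44)) = -1*875 = -875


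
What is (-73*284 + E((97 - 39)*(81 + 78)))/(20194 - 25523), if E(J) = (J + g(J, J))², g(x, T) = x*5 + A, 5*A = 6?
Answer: -76543557256/133225 ≈ -5.7454e+5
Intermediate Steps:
A = 6/5 (A = (⅕)*6 = 6/5 ≈ 1.2000)
g(x, T) = 6/5 + 5*x (g(x, T) = x*5 + 6/5 = 5*x + 6/5 = 6/5 + 5*x)
E(J) = (6/5 + 6*J)² (E(J) = (J + (6/5 + 5*J))² = (6/5 + 6*J)²)
(-73*284 + E((97 - 39)*(81 + 78)))/(20194 - 25523) = (-73*284 + 36*(1 + 5*((97 - 39)*(81 + 78)))²/25)/(20194 - 25523) = (-20732 + 36*(1 + 5*(58*159))²/25)/(-5329) = (-20732 + 36*(1 + 5*9222)²/25)*(-1/5329) = (-20732 + 36*(1 + 46110)²/25)*(-1/5329) = (-20732 + (36/25)*46111²)*(-1/5329) = (-20732 + (36/25)*2126224321)*(-1/5329) = (-20732 + 76544075556/25)*(-1/5329) = (76543557256/25)*(-1/5329) = -76543557256/133225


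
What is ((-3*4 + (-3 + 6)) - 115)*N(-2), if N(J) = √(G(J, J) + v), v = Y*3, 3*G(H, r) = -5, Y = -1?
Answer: -124*I*√42/3 ≈ -267.87*I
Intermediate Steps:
G(H, r) = -5/3 (G(H, r) = (⅓)*(-5) = -5/3)
v = -3 (v = -1*3 = -3)
N(J) = I*√42/3 (N(J) = √(-5/3 - 3) = √(-14/3) = I*√42/3)
((-3*4 + (-3 + 6)) - 115)*N(-2) = ((-3*4 + (-3 + 6)) - 115)*(I*√42/3) = ((-12 + 3) - 115)*(I*√42/3) = (-9 - 115)*(I*√42/3) = -124*I*√42/3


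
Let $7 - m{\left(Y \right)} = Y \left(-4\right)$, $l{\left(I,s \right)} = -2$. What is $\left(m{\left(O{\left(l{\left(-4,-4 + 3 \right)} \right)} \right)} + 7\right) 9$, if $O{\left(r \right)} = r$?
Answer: $54$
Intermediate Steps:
$m{\left(Y \right)} = 7 + 4 Y$ ($m{\left(Y \right)} = 7 - Y \left(-4\right) = 7 - - 4 Y = 7 + 4 Y$)
$\left(m{\left(O{\left(l{\left(-4,-4 + 3 \right)} \right)} \right)} + 7\right) 9 = \left(\left(7 + 4 \left(-2\right)\right) + 7\right) 9 = \left(\left(7 - 8\right) + 7\right) 9 = \left(-1 + 7\right) 9 = 6 \cdot 9 = 54$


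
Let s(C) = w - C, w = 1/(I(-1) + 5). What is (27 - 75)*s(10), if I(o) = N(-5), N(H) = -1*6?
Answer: 528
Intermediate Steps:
N(H) = -6
I(o) = -6
w = -1 (w = 1/(-6 + 5) = 1/(-1) = -1)
s(C) = -1 - C
(27 - 75)*s(10) = (27 - 75)*(-1 - 1*10) = -48*(-1 - 10) = -48*(-11) = 528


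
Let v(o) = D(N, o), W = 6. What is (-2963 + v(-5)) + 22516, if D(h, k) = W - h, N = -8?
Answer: 19567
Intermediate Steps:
D(h, k) = 6 - h
v(o) = 14 (v(o) = 6 - 1*(-8) = 6 + 8 = 14)
(-2963 + v(-5)) + 22516 = (-2963 + 14) + 22516 = -2949 + 22516 = 19567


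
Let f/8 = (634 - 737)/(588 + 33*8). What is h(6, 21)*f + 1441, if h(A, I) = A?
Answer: 101899/71 ≈ 1435.2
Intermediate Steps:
f = -206/213 (f = 8*((634 - 737)/(588 + 33*8)) = 8*(-103/(588 + 264)) = 8*(-103/852) = -206/213 ≈ -0.96714)
h(6, 21)*f + 1441 = 6*(-206/213) + 1441 = -412/71 + 1441 = 101899/71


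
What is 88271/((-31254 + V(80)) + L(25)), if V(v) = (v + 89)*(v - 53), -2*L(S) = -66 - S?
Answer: -176542/53291 ≈ -3.3128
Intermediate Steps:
L(S) = 33 + S/2 (L(S) = -(-66 - S)/2 = 33 + S/2)
V(v) = (-53 + v)*(89 + v) (V(v) = (89 + v)*(-53 + v) = (-53 + v)*(89 + v))
88271/((-31254 + V(80)) + L(25)) = 88271/((-31254 + (-4717 + 80² + 36*80)) + (33 + (½)*25)) = 88271/((-31254 + (-4717 + 6400 + 2880)) + (33 + 25/2)) = 88271/((-31254 + 4563) + 91/2) = 88271/(-26691 + 91/2) = 88271/(-53291/2) = 88271*(-2/53291) = -176542/53291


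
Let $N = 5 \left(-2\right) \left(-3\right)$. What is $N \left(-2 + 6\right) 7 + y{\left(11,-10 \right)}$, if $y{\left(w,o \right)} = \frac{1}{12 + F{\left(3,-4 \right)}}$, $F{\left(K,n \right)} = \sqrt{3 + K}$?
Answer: $\frac{19322}{23} - \frac{\sqrt{6}}{138} \approx 840.07$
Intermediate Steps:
$y{\left(w,o \right)} = \frac{1}{12 + \sqrt{6}}$ ($y{\left(w,o \right)} = \frac{1}{12 + \sqrt{3 + 3}} = \frac{1}{12 + \sqrt{6}}$)
$N = 30$ ($N = \left(-10\right) \left(-3\right) = 30$)
$N \left(-2 + 6\right) 7 + y{\left(11,-10 \right)} = 30 \left(-2 + 6\right) 7 + \left(\frac{2}{23} - \frac{\sqrt{6}}{138}\right) = 30 \cdot 4 \cdot 7 + \left(\frac{2}{23} - \frac{\sqrt{6}}{138}\right) = 30 \cdot 28 + \left(\frac{2}{23} - \frac{\sqrt{6}}{138}\right) = 840 + \left(\frac{2}{23} - \frac{\sqrt{6}}{138}\right) = \frac{19322}{23} - \frac{\sqrt{6}}{138}$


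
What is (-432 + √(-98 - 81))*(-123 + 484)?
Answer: -155952 + 361*I*√179 ≈ -1.5595e+5 + 4829.9*I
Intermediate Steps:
(-432 + √(-98 - 81))*(-123 + 484) = (-432 + √(-179))*361 = (-432 + I*√179)*361 = -155952 + 361*I*√179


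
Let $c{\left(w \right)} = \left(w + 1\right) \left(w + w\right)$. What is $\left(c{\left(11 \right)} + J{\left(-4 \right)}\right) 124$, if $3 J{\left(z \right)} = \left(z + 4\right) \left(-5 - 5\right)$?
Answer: $32736$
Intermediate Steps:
$c{\left(w \right)} = 2 w \left(1 + w\right)$ ($c{\left(w \right)} = \left(1 + w\right) 2 w = 2 w \left(1 + w\right)$)
$J{\left(z \right)} = - \frac{40}{3} - \frac{10 z}{3}$ ($J{\left(z \right)} = \frac{\left(z + 4\right) \left(-5 - 5\right)}{3} = \frac{\left(4 + z\right) \left(-10\right)}{3} = \frac{-40 - 10 z}{3} = - \frac{40}{3} - \frac{10 z}{3}$)
$\left(c{\left(11 \right)} + J{\left(-4 \right)}\right) 124 = \left(2 \cdot 11 \left(1 + 11\right) - 0\right) 124 = \left(2 \cdot 11 \cdot 12 + \left(- \frac{40}{3} + \frac{40}{3}\right)\right) 124 = \left(264 + 0\right) 124 = 264 \cdot 124 = 32736$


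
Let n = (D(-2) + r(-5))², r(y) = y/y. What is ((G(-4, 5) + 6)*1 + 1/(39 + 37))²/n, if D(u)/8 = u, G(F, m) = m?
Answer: 77841/144400 ≈ 0.53907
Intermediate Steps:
D(u) = 8*u
r(y) = 1
n = 225 (n = (8*(-2) + 1)² = (-16 + 1)² = (-15)² = 225)
((G(-4, 5) + 6)*1 + 1/(39 + 37))²/n = ((5 + 6)*1 + 1/(39 + 37))²/225 = (11*1 + 1/76)²*(1/225) = (11 + 1/76)²*(1/225) = (837/76)²*(1/225) = (700569/5776)*(1/225) = 77841/144400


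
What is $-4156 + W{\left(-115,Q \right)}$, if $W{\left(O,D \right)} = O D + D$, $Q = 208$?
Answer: $-27868$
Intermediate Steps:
$W{\left(O,D \right)} = D + D O$ ($W{\left(O,D \right)} = D O + D = D + D O$)
$-4156 + W{\left(-115,Q \right)} = -4156 + 208 \left(1 - 115\right) = -4156 + 208 \left(-114\right) = -4156 - 23712 = -27868$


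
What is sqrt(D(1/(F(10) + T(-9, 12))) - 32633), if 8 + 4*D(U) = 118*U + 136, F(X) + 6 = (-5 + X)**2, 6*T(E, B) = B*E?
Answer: I*sqrt(130286)/2 ≈ 180.48*I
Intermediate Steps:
T(E, B) = B*E/6 (T(E, B) = (B*E)/6 = B*E/6)
F(X) = -6 + (-5 + X)**2
D(U) = 32 + 59*U/2 (D(U) = -2 + (118*U + 136)/4 = -2 + (136 + 118*U)/4 = -2 + (34 + 59*U/2) = 32 + 59*U/2)
sqrt(D(1/(F(10) + T(-9, 12))) - 32633) = sqrt((32 + 59/(2*((-6 + (-5 + 10)**2) + (1/6)*12*(-9)))) - 32633) = sqrt((32 + 59/(2*((-6 + 5**2) - 18))) - 32633) = sqrt((32 + 59/(2*((-6 + 25) - 18))) - 32633) = sqrt((32 + 59/(2*(19 - 18))) - 32633) = sqrt((32 + (59/2)/1) - 32633) = sqrt((32 + (59/2)*1) - 32633) = sqrt((32 + 59/2) - 32633) = sqrt(123/2 - 32633) = sqrt(-65143/2) = I*sqrt(130286)/2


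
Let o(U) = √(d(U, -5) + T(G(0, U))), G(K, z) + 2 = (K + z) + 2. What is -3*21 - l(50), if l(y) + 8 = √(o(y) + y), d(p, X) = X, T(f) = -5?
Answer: -55 - √(50 + I*√10) ≈ -62.075 - 0.2235*I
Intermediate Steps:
G(K, z) = K + z (G(K, z) = -2 + ((K + z) + 2) = -2 + (2 + K + z) = K + z)
o(U) = I*√10 (o(U) = √(-5 - 5) = √(-10) = I*√10)
l(y) = -8 + √(y + I*√10) (l(y) = -8 + √(I*√10 + y) = -8 + √(y + I*√10))
-3*21 - l(50) = -3*21 - (-8 + √(50 + I*√10)) = -63 + (8 - √(50 + I*√10)) = -55 - √(50 + I*√10)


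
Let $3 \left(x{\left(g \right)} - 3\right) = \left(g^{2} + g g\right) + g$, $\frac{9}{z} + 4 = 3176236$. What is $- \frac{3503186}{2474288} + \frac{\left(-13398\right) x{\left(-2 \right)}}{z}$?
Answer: $- \frac{29248253518498473}{1237144} \approx -2.3642 \cdot 10^{10}$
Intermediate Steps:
$z = \frac{3}{1058744}$ ($z = \frac{9}{-4 + 3176236} = \frac{9}{3176232} = 9 \cdot \frac{1}{3176232} = \frac{3}{1058744} \approx 2.8335 \cdot 10^{-6}$)
$x{\left(g \right)} = 3 + \frac{g}{3} + \frac{2 g^{2}}{3}$ ($x{\left(g \right)} = 3 + \frac{\left(g^{2} + g g\right) + g}{3} = 3 + \frac{\left(g^{2} + g^{2}\right) + g}{3} = 3 + \frac{2 g^{2} + g}{3} = 3 + \frac{g + 2 g^{2}}{3} = 3 + \left(\frac{g}{3} + \frac{2 g^{2}}{3}\right) = 3 + \frac{g}{3} + \frac{2 g^{2}}{3}$)
$- \frac{3503186}{2474288} + \frac{\left(-13398\right) x{\left(-2 \right)}}{z} = - \frac{3503186}{2474288} + \frac{\left(-13398\right) \left(3 + \frac{1}{3} \left(-2\right) + \frac{2 \left(-2\right)^{2}}{3}\right)}{\frac{3}{1058744}} = \left(-3503186\right) \frac{1}{2474288} + - 13398 \left(3 - \frac{2}{3} + \frac{2}{3} \cdot 4\right) \frac{1058744}{3} = - \frac{1751593}{1237144} + - 13398 \left(3 - \frac{2}{3} + \frac{8}{3}\right) \frac{1058744}{3} = - \frac{1751593}{1237144} + \left(-13398\right) 5 \cdot \frac{1058744}{3} = - \frac{1751593}{1237144} - 23641753520 = - \frac{29248253518498473}{1237144}$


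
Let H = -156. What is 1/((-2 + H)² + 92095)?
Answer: 1/117059 ≈ 8.5427e-6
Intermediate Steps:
1/((-2 + H)² + 92095) = 1/((-2 - 156)² + 92095) = 1/((-158)² + 92095) = 1/(24964 + 92095) = 1/117059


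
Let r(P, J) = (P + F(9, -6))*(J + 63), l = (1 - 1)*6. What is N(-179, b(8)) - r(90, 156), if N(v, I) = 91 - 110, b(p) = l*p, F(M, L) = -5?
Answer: -18634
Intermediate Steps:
l = 0 (l = 0*6 = 0)
b(p) = 0 (b(p) = 0*p = 0)
r(P, J) = (-5 + P)*(63 + J) (r(P, J) = (P - 5)*(J + 63) = (-5 + P)*(63 + J))
N(v, I) = -19
N(-179, b(8)) - r(90, 156) = -19 - (-315 - 5*156 + 63*90 + 156*90) = -19 - (-315 - 780 + 5670 + 14040) = -19 - 1*18615 = -19 - 18615 = -18634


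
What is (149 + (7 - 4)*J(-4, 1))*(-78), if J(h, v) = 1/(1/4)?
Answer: -12558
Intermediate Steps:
J(h, v) = 4 (J(h, v) = 1/(¼) = 4)
(149 + (7 - 4)*J(-4, 1))*(-78) = (149 + (7 - 4)*4)*(-78) = (149 + 3*4)*(-78) = (149 + 12)*(-78) = 161*(-78) = -12558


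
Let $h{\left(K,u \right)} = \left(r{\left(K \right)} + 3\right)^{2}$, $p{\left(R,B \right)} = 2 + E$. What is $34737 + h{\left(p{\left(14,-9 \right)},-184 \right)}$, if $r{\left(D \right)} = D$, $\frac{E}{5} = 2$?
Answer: $34962$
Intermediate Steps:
$E = 10$ ($E = 5 \cdot 2 = 10$)
$p{\left(R,B \right)} = 12$ ($p{\left(R,B \right)} = 2 + 10 = 12$)
$h{\left(K,u \right)} = \left(3 + K\right)^{2}$ ($h{\left(K,u \right)} = \left(K + 3\right)^{2} = \left(3 + K\right)^{2}$)
$34737 + h{\left(p{\left(14,-9 \right)},-184 \right)} = 34737 + \left(3 + 12\right)^{2} = 34737 + 15^{2} = 34737 + 225 = 34962$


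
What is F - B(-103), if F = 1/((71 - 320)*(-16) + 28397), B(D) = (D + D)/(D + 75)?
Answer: -3335229/453334 ≈ -7.3571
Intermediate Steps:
B(D) = 2*D/(75 + D) (B(D) = (2*D)/(75 + D) = 2*D/(75 + D))
F = 1/32381 (F = 1/(-249*(-16) + 28397) = 1/(3984 + 28397) = 1/32381 ≈ 3.0882e-5)
F - B(-103) = 1/32381 - 2*(-103)/(75 - 103) = 1/32381 - 2*(-103)/(-28) = 1/32381 - 2*(-103)*(-1)/28 = 1/32381 - 1*103/14 = 1/32381 - 103/14 = -3335229/453334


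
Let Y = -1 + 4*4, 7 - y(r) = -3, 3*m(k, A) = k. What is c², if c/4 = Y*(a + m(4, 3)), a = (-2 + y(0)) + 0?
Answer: 313600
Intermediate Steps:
m(k, A) = k/3
y(r) = 10 (y(r) = 7 - 1*(-3) = 7 + 3 = 10)
Y = 15 (Y = -1 + 16 = 15)
a = 8 (a = (-2 + 10) + 0 = 8 + 0 = 8)
c = 560 (c = 4*(15*(8 + (⅓)*4)) = 4*(15*(8 + 4/3)) = 4*(15*(28/3)) = 4*140 = 560)
c² = 560² = 313600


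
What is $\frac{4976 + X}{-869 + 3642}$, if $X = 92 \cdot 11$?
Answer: $\frac{5988}{2773} \approx 2.1594$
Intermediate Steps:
$X = 1012$
$\frac{4976 + X}{-869 + 3642} = \frac{4976 + 1012}{-869 + 3642} = \frac{5988}{2773}$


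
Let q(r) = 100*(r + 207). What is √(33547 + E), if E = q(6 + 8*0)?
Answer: √54847 ≈ 234.19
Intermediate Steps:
q(r) = 20700 + 100*r (q(r) = 100*(207 + r) = 20700 + 100*r)
E = 21300 (E = 20700 + 100*(6 + 8*0) = 20700 + 100*(6 + 0) = 20700 + 100*6 = 20700 + 600 = 21300)
√(33547 + E) = √(33547 + 21300) = √54847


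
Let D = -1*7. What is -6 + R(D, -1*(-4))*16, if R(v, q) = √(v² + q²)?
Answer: -6 + 16*√65 ≈ 123.00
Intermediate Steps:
D = -7
R(v, q) = √(q² + v²)
-6 + R(D, -1*(-4))*16 = -6 + √((-1*(-4))² + (-7)²)*16 = -6 + √(4² + 49)*16 = -6 + √(16 + 49)*16 = -6 + √65*16 = -6 + 16*√65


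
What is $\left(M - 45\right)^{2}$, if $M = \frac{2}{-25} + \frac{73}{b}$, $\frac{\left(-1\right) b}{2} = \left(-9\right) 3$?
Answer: $\frac{3484895089}{1822500} \approx 1912.2$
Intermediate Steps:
$b = 54$ ($b = - 2 \left(\left(-9\right) 3\right) = \left(-2\right) \left(-27\right) = 54$)
$M = \frac{1717}{1350}$ ($M = \frac{2}{-25} + \frac{73}{54} = 2 \left(- \frac{1}{25}\right) + 73 \cdot \frac{1}{54} = - \frac{2}{25} + \frac{73}{54} = \frac{1717}{1350} \approx 1.2719$)
$\left(M - 45\right)^{2} = \left(\frac{1717}{1350} - 45\right)^{2} = \left(- \frac{59033}{1350}\right)^{2} = \frac{3484895089}{1822500}$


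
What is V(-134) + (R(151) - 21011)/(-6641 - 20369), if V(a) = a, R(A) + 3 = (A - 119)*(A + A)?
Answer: -360799/2701 ≈ -133.58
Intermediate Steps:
R(A) = -3 + 2*A*(-119 + A) (R(A) = -3 + (A - 119)*(A + A) = -3 + (-119 + A)*(2*A) = -3 + 2*A*(-119 + A))
V(-134) + (R(151) - 21011)/(-6641 - 20369) = -134 + ((-3 - 238*151 + 2*151²) - 21011)/(-6641 - 20369) = -134 + ((-3 - 35938 + 2*22801) - 21011)/(-27010) = -134 + ((-3 - 35938 + 45602) - 21011)*(-1/27010) = -134 + (9661 - 21011)*(-1/27010) = -134 - 11350*(-1/27010) = -134 + 1135/2701 = -360799/2701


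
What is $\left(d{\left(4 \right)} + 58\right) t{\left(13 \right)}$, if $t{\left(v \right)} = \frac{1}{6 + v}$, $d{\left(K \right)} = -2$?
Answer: $\frac{56}{19} \approx 2.9474$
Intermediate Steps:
$\left(d{\left(4 \right)} + 58\right) t{\left(13 \right)} = \frac{-2 + 58}{6 + 13} = \frac{56}{19}$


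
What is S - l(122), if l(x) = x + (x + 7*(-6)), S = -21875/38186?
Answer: -7735447/38186 ≈ -202.57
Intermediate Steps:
S = -21875/38186 (S = -21875*1/38186 = -21875/38186 ≈ -0.57285)
l(x) = -42 + 2*x (l(x) = x + (x - 42) = x + (-42 + x) = -42 + 2*x)
S - l(122) = -21875/38186 - (-42 + 2*122) = -21875/38186 - (-42 + 244) = -21875/38186 - 1*202 = -21875/38186 - 202 = -7735447/38186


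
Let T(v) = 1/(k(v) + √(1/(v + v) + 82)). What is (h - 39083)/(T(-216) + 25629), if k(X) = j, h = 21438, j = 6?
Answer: -2995363835405/4350682290381 + 70580*√106269/4350682290381 ≈ -0.68848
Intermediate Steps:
k(X) = 6
T(v) = 1/(6 + √(82 + 1/(2*v))) (T(v) = 1/(6 + √(1/(v + v) + 82)) = 1/(6 + √(1/(2*v) + 82)) = 1/(6 + √(82 + 1/(2*v))))
(h - 39083)/(T(-216) + 25629) = (21438 - 39083)/(2/(12 + √2*√(164 + 1/(-216))) + 25629) = -17645/(2/(12 + √2*√(164 - 1/216)) + 25629) = -17645/(2/(12 + √2*√(35423/216)) + 25629) = -17645/(2/(12 + √2*(√212538/36)) + 25629) = -17645/(2/(12 + √106269/18) + 25629) = -17645/(25629 + 2/(12 + √106269/18))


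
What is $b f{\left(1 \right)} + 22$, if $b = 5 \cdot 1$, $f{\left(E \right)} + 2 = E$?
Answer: $17$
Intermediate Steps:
$f{\left(E \right)} = -2 + E$
$b = 5$
$b f{\left(1 \right)} + 22 = 5 \left(-2 + 1\right) + 22 = 5 \left(-1\right) + 22 = -5 + 22 = 17$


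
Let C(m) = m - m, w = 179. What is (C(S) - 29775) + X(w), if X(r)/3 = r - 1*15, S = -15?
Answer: -29283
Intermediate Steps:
C(m) = 0
X(r) = -45 + 3*r (X(r) = 3*(r - 1*15) = 3*(r - 15) = 3*(-15 + r) = -45 + 3*r)
(C(S) - 29775) + X(w) = (0 - 29775) + (-45 + 3*179) = -29775 + (-45 + 537) = -29775 + 492 = -29283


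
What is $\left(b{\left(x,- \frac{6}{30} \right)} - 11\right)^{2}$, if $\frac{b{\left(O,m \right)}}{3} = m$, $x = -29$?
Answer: $\frac{3364}{25} \approx 134.56$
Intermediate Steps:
$b{\left(O,m \right)} = 3 m$
$\left(b{\left(x,- \frac{6}{30} \right)} - 11\right)^{2} = \left(3 \left(- \frac{6}{30}\right) - 11\right)^{2} = \left(3 \left(\left(-6\right) \frac{1}{30}\right) - 11\right)^{2} = \left(3 \left(- \frac{1}{5}\right) - 11\right)^{2} = \left(- \frac{3}{5} - 11\right)^{2} = \left(- \frac{58}{5}\right)^{2} = \frac{3364}{25}$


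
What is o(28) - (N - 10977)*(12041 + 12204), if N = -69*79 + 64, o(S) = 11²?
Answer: 396745301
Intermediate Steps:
o(S) = 121
N = -5387 (N = -5451 + 64 = -5387)
o(28) - (N - 10977)*(12041 + 12204) = 121 - (-5387 - 10977)*(12041 + 12204) = 121 - (-16364)*24245 = 121 - 1*(-396745180) = 121 + 396745180 = 396745301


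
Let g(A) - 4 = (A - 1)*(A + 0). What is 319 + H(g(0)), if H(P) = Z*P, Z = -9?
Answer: 283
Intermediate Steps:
g(A) = 4 + A*(-1 + A) (g(A) = 4 + (A - 1)*(A + 0) = 4 + (-1 + A)*A = 4 + A*(-1 + A))
H(P) = -9*P
319 + H(g(0)) = 319 - 9*(4 + 0² - 1*0) = 319 - 9*(4 + 0 + 0) = 319 - 9*4 = 319 - 36 = 283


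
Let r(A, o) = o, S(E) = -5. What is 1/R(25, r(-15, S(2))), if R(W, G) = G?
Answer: -⅕ ≈ -0.20000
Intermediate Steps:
1/R(25, r(-15, S(2))) = 1/(-5) = -⅕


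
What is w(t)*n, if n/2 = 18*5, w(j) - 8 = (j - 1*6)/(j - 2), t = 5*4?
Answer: 1580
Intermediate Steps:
t = 20
w(j) = 8 + (-6 + j)/(-2 + j) (w(j) = 8 + (j - 1*6)/(j - 2) = 8 + (j - 6)/(-2 + j) = 8 + (-6 + j)/(-2 + j))
n = 180 (n = 2*(18*5) = 2*90 = 180)
w(t)*n = ((-22 + 9*20)/(-2 + 20))*180 = ((-22 + 180)/18)*180 = ((1/18)*158)*180 = (79/9)*180 = 1580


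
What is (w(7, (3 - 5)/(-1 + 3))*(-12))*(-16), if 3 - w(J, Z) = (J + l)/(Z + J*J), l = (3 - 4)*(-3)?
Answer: 536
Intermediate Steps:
l = 3 (l = -1*(-3) = 3)
w(J, Z) = 3 - (3 + J)/(Z + J²) (w(J, Z) = 3 - (J + 3)/(Z + J*J) = 3 - (3 + J)/(Z + J²))
(w(7, (3 - 5)/(-1 + 3))*(-12))*(-16) = (((-3 - 1*7 + 3*((3 - 5)/(-1 + 3)) + 3*7²)/((3 - 5)/(-1 + 3) + 7²))*(-12))*(-16) = (((-3 - 7 + 3*(-2/2) + 3*49)/(-2/2 + 49))*(-12))*(-16) = (((-3 - 7 + 3*(-2*½) + 147)/(-2*½ + 49))*(-12))*(-16) = (((-3 - 7 + 3*(-1) + 147)/(-1 + 49))*(-12))*(-16) = (((-3 - 7 - 3 + 147)/48)*(-12))*(-16) = (((1/48)*134)*(-12))*(-16) = ((67/24)*(-12))*(-16) = -67/2*(-16) = 536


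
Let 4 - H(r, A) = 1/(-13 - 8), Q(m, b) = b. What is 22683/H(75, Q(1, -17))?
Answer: 476343/85 ≈ 5604.0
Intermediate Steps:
H(r, A) = 85/21 (H(r, A) = 4 - 1/(-13 - 8) = 4 - 1/(-21) = 4 - 1*(-1/21) = 4 + 1/21 = 85/21)
22683/H(75, Q(1, -17)) = 22683/(85/21) = 22683*(21/85) = 476343/85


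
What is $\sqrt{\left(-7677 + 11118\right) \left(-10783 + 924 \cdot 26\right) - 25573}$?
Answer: $2 \sqrt{11384177} \approx 6748.1$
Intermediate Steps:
$\sqrt{\left(-7677 + 11118\right) \left(-10783 + 924 \cdot 26\right) - 25573} = \sqrt{3441 \left(-10783 + 24024\right) - 25573} = \sqrt{3441 \cdot 13241 - 25573} = \sqrt{45562281 - 25573} = \sqrt{45536708} = 2 \sqrt{11384177}$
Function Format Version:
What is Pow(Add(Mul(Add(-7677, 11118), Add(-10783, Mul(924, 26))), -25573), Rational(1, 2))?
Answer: Mul(2, Pow(11384177, Rational(1, 2))) ≈ 6748.1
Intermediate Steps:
Pow(Add(Mul(Add(-7677, 11118), Add(-10783, Mul(924, 26))), -25573), Rational(1, 2)) = Pow(Add(Mul(3441, Add(-10783, 24024)), -25573), Rational(1, 2)) = Pow(Add(Mul(3441, 13241), -25573), Rational(1, 2)) = Pow(Add(45562281, -25573), Rational(1, 2)) = Pow(45536708, Rational(1, 2)) = Mul(2, Pow(11384177, Rational(1, 2)))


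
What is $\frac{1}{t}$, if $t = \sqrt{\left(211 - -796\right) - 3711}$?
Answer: $- \frac{i}{52} \approx - 0.019231 i$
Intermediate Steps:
$t = 52 i$ ($t = \sqrt{\left(211 + 796\right) - 3711} = \sqrt{1007 - 3711} = \sqrt{-2704} = 52 i \approx 52.0 i$)
$\frac{1}{t} = \frac{1}{52 i} = - \frac{i}{52}$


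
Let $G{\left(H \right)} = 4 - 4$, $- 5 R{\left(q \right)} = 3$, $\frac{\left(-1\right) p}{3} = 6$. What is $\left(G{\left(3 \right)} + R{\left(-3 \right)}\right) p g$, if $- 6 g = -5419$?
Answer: $\frac{48771}{5} \approx 9754.2$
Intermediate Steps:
$g = \frac{5419}{6}$ ($g = \left(- \frac{1}{6}\right) \left(-5419\right) = \frac{5419}{6} \approx 903.17$)
$p = -18$ ($p = \left(-3\right) 6 = -18$)
$R{\left(q \right)} = - \frac{3}{5}$ ($R{\left(q \right)} = \left(- \frac{1}{5}\right) 3 = - \frac{3}{5}$)
$G{\left(H \right)} = 0$ ($G{\left(H \right)} = 4 - 4 = 0$)
$\left(G{\left(3 \right)} + R{\left(-3 \right)}\right) p g = \left(0 - \frac{3}{5}\right) \left(-18\right) \frac{5419}{6} = \left(- \frac{3}{5}\right) \left(-18\right) \frac{5419}{6} = \frac{54}{5} \cdot \frac{5419}{6} = \frac{48771}{5}$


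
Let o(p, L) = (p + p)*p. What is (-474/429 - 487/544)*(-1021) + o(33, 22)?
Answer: 328291429/77792 ≈ 4220.1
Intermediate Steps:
o(p, L) = 2*p**2 (o(p, L) = (2*p)*p = 2*p**2)
(-474/429 - 487/544)*(-1021) + o(33, 22) = (-474/429 - 487/544)*(-1021) + 2*33**2 = (-474*1/429 - 487*1/544)*(-1021) + 2*1089 = (-158/143 - 487/544)*(-1021) + 2178 = -155593/77792*(-1021) + 2178 = 158860453/77792 + 2178 = 328291429/77792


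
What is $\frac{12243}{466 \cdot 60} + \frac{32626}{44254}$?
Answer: $\frac{242337447}{206223640} \approx 1.1751$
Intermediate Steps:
$\frac{12243}{466 \cdot 60} + \frac{32626}{44254} = \frac{12243}{27960} + 32626 \cdot \frac{1}{44254} = 12243 \cdot \frac{1}{27960} + \frac{16313}{22127} = \frac{4081}{9320} + \frac{16313}{22127} = \frac{242337447}{206223640}$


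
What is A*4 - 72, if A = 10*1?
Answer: -32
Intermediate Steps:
A = 10
A*4 - 72 = 10*4 - 72 = 40 - 72 = -32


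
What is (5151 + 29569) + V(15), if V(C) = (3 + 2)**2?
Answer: 34745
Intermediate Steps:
V(C) = 25 (V(C) = 5**2 = 25)
(5151 + 29569) + V(15) = (5151 + 29569) + 25 = 34720 + 25 = 34745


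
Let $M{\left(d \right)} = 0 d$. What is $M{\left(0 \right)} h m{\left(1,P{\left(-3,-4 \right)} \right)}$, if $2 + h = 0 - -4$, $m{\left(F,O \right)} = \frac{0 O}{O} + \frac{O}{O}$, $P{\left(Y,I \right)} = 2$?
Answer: $0$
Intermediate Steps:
$m{\left(F,O \right)} = 1$ ($m{\left(F,O \right)} = \frac{0}{O} + 1 = 0 + 1 = 1$)
$M{\left(d \right)} = 0$
$h = 2$ ($h = -2 + \left(0 - -4\right) = -2 + \left(0 + 4\right) = -2 + 4 = 2$)
$M{\left(0 \right)} h m{\left(1,P{\left(-3,-4 \right)} \right)} = 0 \cdot 2 \cdot 1 = 0 \cdot 1 = 0$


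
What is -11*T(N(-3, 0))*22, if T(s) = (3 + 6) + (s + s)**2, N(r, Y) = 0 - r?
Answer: -10890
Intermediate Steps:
N(r, Y) = -r
T(s) = 9 + 4*s**2 (T(s) = 9 + (2*s)**2 = 9 + 4*s**2)
-11*T(N(-3, 0))*22 = -11*(9 + 4*(-1*(-3))**2)*22 = -11*(9 + 4*3**2)*22 = -11*(9 + 4*9)*22 = -11*(9 + 36)*22 = -11*45*22 = -495*22 = -10890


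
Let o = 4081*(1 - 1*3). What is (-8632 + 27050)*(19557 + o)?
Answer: 209873110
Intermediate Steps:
o = -8162 (o = 4081*(1 - 3) = 4081*(-2) = -8162)
(-8632 + 27050)*(19557 + o) = (-8632 + 27050)*(19557 - 8162) = 18418*11395 = 209873110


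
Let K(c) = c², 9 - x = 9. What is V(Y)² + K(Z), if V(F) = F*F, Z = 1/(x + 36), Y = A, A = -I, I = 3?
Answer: 104977/1296 ≈ 81.001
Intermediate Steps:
x = 0 (x = 9 - 1*9 = 9 - 9 = 0)
A = -3 (A = -1*3 = -3)
Y = -3
Z = 1/36 (Z = 1/(0 + 36) = 1/36 ≈ 0.027778)
V(F) = F²
V(Y)² + K(Z) = ((-3)²)² + (1/36)² = 9² + 1/1296 = 81 + 1/1296 = 104977/1296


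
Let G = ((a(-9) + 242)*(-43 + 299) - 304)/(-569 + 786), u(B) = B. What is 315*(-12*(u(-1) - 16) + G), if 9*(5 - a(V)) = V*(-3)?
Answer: 4789260/31 ≈ 1.5449e+5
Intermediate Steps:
a(V) = 5 + V/3 (a(V) = 5 - V*(-3)/9 = 5 - (-1)*V/3 = 5 + V/3)
G = 8880/31 (G = (((5 + (⅓)*(-9)) + 242)*(-43 + 299) - 304)/(-569 + 786) = (((5 - 3) + 242)*256 - 304)/217 = ((2 + 242)*256 - 304)*(1/217) = (244*256 - 304)*(1/217) = (62464 - 304)*(1/217) = 62160*(1/217) = 8880/31 ≈ 286.45)
315*(-12*(u(-1) - 16) + G) = 315*(-12*(-1 - 16) + 8880/31) = 315*(-12*(-17) + 8880/31) = 315*(204 + 8880/31) = 315*(15204/31) = 4789260/31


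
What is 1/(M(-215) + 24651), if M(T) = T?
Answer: 1/24436 ≈ 4.0923e-5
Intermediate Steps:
1/(M(-215) + 24651) = 1/(-215 + 24651) = 1/24436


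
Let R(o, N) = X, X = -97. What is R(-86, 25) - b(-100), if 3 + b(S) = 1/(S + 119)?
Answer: -1787/19 ≈ -94.053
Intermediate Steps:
b(S) = -3 + 1/(119 + S) (b(S) = -3 + 1/(S + 119) = -3 + 1/(119 + S))
R(o, N) = -97
R(-86, 25) - b(-100) = -97 - (-356 - 3*(-100))/(119 - 100) = -97 - (-356 + 300)/19 = -97 - (-56)/19 = -97 - 1*(-56/19) = -97 + 56/19 = -1787/19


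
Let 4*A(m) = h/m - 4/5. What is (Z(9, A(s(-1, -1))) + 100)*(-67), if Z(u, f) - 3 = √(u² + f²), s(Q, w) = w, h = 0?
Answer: -6901 - 67*√2026/5 ≈ -7504.1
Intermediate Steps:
A(m) = -⅕ (A(m) = (0/m - 4/5)/4 = (0 - 4*⅕)/4 = (0 - ⅘)/4 = (¼)*(-⅘) = -⅕)
Z(u, f) = 3 + √(f² + u²) (Z(u, f) = 3 + √(u² + f²) = 3 + √(f² + u²))
(Z(9, A(s(-1, -1))) + 100)*(-67) = ((3 + √((-⅕)² + 9²)) + 100)*(-67) = ((3 + √(1/25 + 81)) + 100)*(-67) = ((3 + √(2026/25)) + 100)*(-67) = ((3 + √2026/5) + 100)*(-67) = (103 + √2026/5)*(-67) = -6901 - 67*√2026/5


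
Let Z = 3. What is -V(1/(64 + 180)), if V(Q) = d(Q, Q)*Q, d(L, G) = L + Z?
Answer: -733/59536 ≈ -0.012312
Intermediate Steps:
d(L, G) = 3 + L (d(L, G) = L + 3 = 3 + L)
V(Q) = Q*(3 + Q) (V(Q) = (3 + Q)*Q = Q*(3 + Q))
-V(1/(64 + 180)) = -(3 + 1/(64 + 180))/(64 + 180) = -(3 + 1/244)/244 = -733/(244*244) = -1*733/59536 = -733/59536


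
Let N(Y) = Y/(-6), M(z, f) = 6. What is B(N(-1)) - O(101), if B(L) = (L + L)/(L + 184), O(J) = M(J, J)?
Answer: -6628/1105 ≈ -5.9982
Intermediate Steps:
O(J) = 6
N(Y) = -Y/6 (N(Y) = Y*(-⅙) = -Y/6)
B(L) = 2*L/(184 + L) (B(L) = (2*L)/(184 + L) = 2*L/(184 + L))
B(N(-1)) - O(101) = 2*(-⅙*(-1))/(184 - ⅙*(-1)) - 1*6 = 2*(⅙)/(184 + ⅙) - 6 = 2*(⅙)/(1105/6) - 6 = 2*(⅙)*(6/1105) - 6 = 2/1105 - 6 = -6628/1105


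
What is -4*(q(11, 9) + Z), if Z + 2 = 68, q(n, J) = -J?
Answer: -228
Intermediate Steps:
Z = 66 (Z = -2 + 68 = 66)
-4*(q(11, 9) + Z) = -4*(-1*9 + 66) = -4*(-9 + 66) = -4*57 = -228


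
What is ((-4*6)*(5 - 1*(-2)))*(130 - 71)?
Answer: -9912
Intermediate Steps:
((-4*6)*(5 - 1*(-2)))*(130 - 71) = -24*(5 + 2)*59 = -24*7*59 = -168*59 = -9912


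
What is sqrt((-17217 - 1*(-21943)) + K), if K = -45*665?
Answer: I*sqrt(25199) ≈ 158.74*I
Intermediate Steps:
K = -29925
sqrt((-17217 - 1*(-21943)) + K) = sqrt((-17217 - 1*(-21943)) - 29925) = sqrt((-17217 + 21943) - 29925) = sqrt(4726 - 29925) = sqrt(-25199) = I*sqrt(25199)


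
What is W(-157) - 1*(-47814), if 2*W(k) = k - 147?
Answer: 47662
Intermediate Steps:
W(k) = -147/2 + k/2 (W(k) = (k - 147)/2 = (-147 + k)/2 = -147/2 + k/2)
W(-157) - 1*(-47814) = (-147/2 + (1/2)*(-157)) - 1*(-47814) = (-147/2 - 157/2) + 47814 = -152 + 47814 = 47662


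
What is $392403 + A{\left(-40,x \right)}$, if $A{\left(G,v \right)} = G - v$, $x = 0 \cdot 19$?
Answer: $392363$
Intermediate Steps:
$x = 0$
$392403 + A{\left(-40,x \right)} = 392403 - 40 = 392363$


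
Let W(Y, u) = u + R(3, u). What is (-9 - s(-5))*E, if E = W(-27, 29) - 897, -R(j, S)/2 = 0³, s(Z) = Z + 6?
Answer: 8680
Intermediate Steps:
s(Z) = 6 + Z
R(j, S) = 0 (R(j, S) = -2*0³ = -2*0 = 0)
W(Y, u) = u (W(Y, u) = u + 0 = u)
E = -868 (E = 29 - 897 = -868)
(-9 - s(-5))*E = (-9 - (6 - 5))*(-868) = (-9 - 1*1)*(-868) = (-9 - 1)*(-868) = -10*(-868) = 8680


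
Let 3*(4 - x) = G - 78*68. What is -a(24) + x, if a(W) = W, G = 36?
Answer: 1736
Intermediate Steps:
x = 1760 (x = 4 - (36 - 78*68)/3 = 4 - (36 - 5304)/3 = 4 - 1/3*(-5268) = 4 + 1756 = 1760)
-a(24) + x = -1*24 + 1760 = -24 + 1760 = 1736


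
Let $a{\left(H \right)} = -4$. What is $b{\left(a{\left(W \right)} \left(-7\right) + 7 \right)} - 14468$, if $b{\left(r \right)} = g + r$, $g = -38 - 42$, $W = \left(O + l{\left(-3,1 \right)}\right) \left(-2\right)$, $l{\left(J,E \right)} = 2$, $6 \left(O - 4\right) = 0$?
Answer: $-14513$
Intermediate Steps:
$O = 4$ ($O = 4 + \frac{1}{6} \cdot 0 = 4 + 0 = 4$)
$W = -12$ ($W = \left(4 + 2\right) \left(-2\right) = 6 \left(-2\right) = -12$)
$g = -80$
$b{\left(r \right)} = -80 + r$
$b{\left(a{\left(W \right)} \left(-7\right) + 7 \right)} - 14468 = \left(-80 + \left(\left(-4\right) \left(-7\right) + 7\right)\right) - 14468 = \left(-80 + \left(28 + 7\right)\right) - 14468 = \left(-80 + 35\right) - 14468 = -45 - 14468 = -14513$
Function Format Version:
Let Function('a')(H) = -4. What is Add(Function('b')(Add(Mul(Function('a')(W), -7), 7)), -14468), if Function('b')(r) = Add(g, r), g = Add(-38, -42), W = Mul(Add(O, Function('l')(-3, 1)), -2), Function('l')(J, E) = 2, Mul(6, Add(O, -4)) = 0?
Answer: -14513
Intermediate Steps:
O = 4 (O = Add(4, Mul(Rational(1, 6), 0)) = Add(4, 0) = 4)
W = -12 (W = Mul(Add(4, 2), -2) = Mul(6, -2) = -12)
g = -80
Function('b')(r) = Add(-80, r)
Add(Function('b')(Add(Mul(Function('a')(W), -7), 7)), -14468) = Add(Add(-80, Add(Mul(-4, -7), 7)), -14468) = Add(Add(-80, Add(28, 7)), -14468) = Add(Add(-80, 35), -14468) = Add(-45, -14468) = -14513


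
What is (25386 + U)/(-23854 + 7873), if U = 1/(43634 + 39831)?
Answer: -2118842491/1333854165 ≈ -1.5885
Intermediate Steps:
U = 1/83465 ≈ 1.1981e-5
(25386 + U)/(-23854 + 7873) = (25386 + 1/83465)/(-23854 + 7873) = (2118842491/83465)/(-15981) = (2118842491/83465)*(-1/15981) = -2118842491/1333854165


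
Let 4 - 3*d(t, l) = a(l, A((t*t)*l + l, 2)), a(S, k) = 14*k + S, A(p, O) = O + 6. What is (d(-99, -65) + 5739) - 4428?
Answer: 3890/3 ≈ 1296.7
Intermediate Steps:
A(p, O) = 6 + O
a(S, k) = S + 14*k
d(t, l) = -36 - l/3 (d(t, l) = 4/3 - (l + 14*(6 + 2))/3 = 4/3 - (l + 14*8)/3 = 4/3 - (l + 112)/3 = 4/3 - (112 + l)/3 = 4/3 + (-112/3 - l/3) = -36 - l/3)
(d(-99, -65) + 5739) - 4428 = ((-36 - ⅓*(-65)) + 5739) - 4428 = ((-36 + 65/3) + 5739) - 4428 = (-43/3 + 5739) - 4428 = 17174/3 - 4428 = 3890/3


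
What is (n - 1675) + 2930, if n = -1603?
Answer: -348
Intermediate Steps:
(n - 1675) + 2930 = (-1603 - 1675) + 2930 = -3278 + 2930 = -348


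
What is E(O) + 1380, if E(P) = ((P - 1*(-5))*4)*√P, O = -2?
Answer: 1380 + 12*I*√2 ≈ 1380.0 + 16.971*I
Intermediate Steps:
E(P) = √P*(20 + 4*P) (E(P) = ((P + 5)*4)*√P = ((5 + P)*4)*√P = (20 + 4*P)*√P = √P*(20 + 4*P))
E(O) + 1380 = 4*√(-2)*(5 - 2) + 1380 = 4*(I*√2)*3 + 1380 = 12*I*√2 + 1380 = 1380 + 12*I*√2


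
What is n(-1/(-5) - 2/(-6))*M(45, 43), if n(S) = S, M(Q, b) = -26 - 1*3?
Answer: -232/15 ≈ -15.467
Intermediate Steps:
M(Q, b) = -29 (M(Q, b) = -26 - 3 = -29)
n(-1/(-5) - 2/(-6))*M(45, 43) = (-1/(-5) - 2/(-6))*(-29) = (-1*(-⅕) - 2*(-⅙))*(-29) = (⅕ + ⅓)*(-29) = (8/15)*(-29) = -232/15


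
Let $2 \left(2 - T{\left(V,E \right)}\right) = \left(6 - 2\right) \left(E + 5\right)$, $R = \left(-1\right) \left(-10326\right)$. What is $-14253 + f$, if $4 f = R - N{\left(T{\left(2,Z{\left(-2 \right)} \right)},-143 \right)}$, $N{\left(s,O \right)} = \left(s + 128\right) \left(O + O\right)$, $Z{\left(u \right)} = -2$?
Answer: $- \frac{5611}{2} \approx -2805.5$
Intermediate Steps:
$R = 10326$
$T{\left(V,E \right)} = -8 - 2 E$ ($T{\left(V,E \right)} = 2 - \frac{\left(6 - 2\right) \left(E + 5\right)}{2} = 2 - \frac{4 \left(5 + E\right)}{2} = 2 - \frac{20 + 4 E}{2} = 2 - \left(10 + 2 E\right) = -8 - 2 E$)
$N{\left(s,O \right)} = 2 O \left(128 + s\right)$ ($N{\left(s,O \right)} = \left(128 + s\right) 2 O = 2 O \left(128 + s\right)$)
$f = \frac{22895}{2}$ ($f = \frac{10326 - 2 \left(-143\right) \left(128 - 4\right)}{4} = \frac{10326 - 2 \left(-143\right) 124}{4} = \frac{10326 - -35464}{4} = \frac{10326 + 35464}{4} = \frac{1}{4} \cdot 45790 = \frac{22895}{2} \approx 11448.0$)
$-14253 + f = -14253 + \frac{22895}{2} = - \frac{5611}{2}$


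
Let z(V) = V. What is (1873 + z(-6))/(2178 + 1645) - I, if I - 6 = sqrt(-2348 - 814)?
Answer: -21071/3823 - I*sqrt(3162) ≈ -5.5116 - 56.232*I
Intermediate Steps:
I = 6 + I*sqrt(3162) (I = 6 + sqrt(-2348 - 814) = 6 + sqrt(-3162) = 6 + I*sqrt(3162) ≈ 6.0 + 56.232*I)
(1873 + z(-6))/(2178 + 1645) - I = (1873 - 6)/(2178 + 1645) - (6 + I*sqrt(3162)) = 1867/3823 + (-6 - I*sqrt(3162)) = -21071/3823 - I*sqrt(3162)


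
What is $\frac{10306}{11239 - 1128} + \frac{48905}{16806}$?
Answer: $\frac{667681091}{169925466} \approx 3.9293$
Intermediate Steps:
$\frac{10306}{11239 - 1128} + \frac{48905}{16806} = \frac{10306}{10111} + 48905 \cdot \frac{1}{16806} = 10306 \cdot \frac{1}{10111} + \frac{48905}{16806} = \frac{10306}{10111} + \frac{48905}{16806} = \frac{667681091}{169925466}$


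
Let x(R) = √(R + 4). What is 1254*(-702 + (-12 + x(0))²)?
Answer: -754908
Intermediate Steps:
x(R) = √(4 + R)
1254*(-702 + (-12 + x(0))²) = 1254*(-702 + (-12 + √(4 + 0))²) = 1254*(-702 + (-12 + √4)²) = 1254*(-702 + (-12 + 2)²) = 1254*(-702 + (-10)²) = 1254*(-702 + 100) = 1254*(-602) = -754908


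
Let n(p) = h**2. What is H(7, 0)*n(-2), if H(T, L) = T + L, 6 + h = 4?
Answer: 28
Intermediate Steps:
h = -2 (h = -6 + 4 = -2)
H(T, L) = L + T
n(p) = 4 (n(p) = (-2)**2 = 4)
H(7, 0)*n(-2) = (0 + 7)*4 = 7*4 = 28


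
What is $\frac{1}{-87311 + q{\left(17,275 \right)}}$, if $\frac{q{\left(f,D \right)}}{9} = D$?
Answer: $- \frac{1}{84836} \approx -1.1787 \cdot 10^{-5}$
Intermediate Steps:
$q{\left(f,D \right)} = 9 D$
$\frac{1}{-87311 + q{\left(17,275 \right)}} = \frac{1}{-87311 + 9 \cdot 275} = \frac{1}{-87311 + 2475} = \frac{1}{-84836} = - \frac{1}{84836}$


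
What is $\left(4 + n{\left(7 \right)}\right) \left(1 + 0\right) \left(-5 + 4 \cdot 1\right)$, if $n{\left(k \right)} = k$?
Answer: $-11$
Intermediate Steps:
$\left(4 + n{\left(7 \right)}\right) \left(1 + 0\right) \left(-5 + 4 \cdot 1\right) = \left(4 + 7\right) \left(1 + 0\right) \left(-5 + 4 \cdot 1\right) = 11 \cdot 1 \left(-5 + 4\right) = 11 \cdot 1 \left(-1\right) = 11 \left(-1\right) = -11$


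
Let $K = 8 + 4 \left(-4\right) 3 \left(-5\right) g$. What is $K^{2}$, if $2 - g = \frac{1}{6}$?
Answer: $200704$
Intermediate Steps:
$g = \frac{11}{6}$ ($g = 2 - \frac{1}{6} = \frac{11}{6} \approx 1.8333$)
$K = 448$ ($K = 8 + 4 \left(-4\right) 3 \left(-5\right) \frac{11}{6} = 8 + 4 \left(\left(-12\right) \left(-5\right)\right) \frac{11}{6} = 8 + 4 \cdot 60 \cdot \frac{11}{6} = 8 + 240 \cdot \frac{11}{6} = 8 + 440 = 448$)
$K^{2} = 448^{2} = 200704$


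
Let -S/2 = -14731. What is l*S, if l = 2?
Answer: 58924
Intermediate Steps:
S = 29462 (S = -2*(-14731) = 29462)
l*S = 2*29462 = 58924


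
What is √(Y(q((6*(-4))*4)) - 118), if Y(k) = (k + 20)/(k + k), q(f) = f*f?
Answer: I*√1082870/96 ≈ 10.84*I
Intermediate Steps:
q(f) = f²
Y(k) = (20 + k)/(2*k) (Y(k) = (20 + k)/((2*k)) = (20 + k)*(1/(2*k)) = (20 + k)/(2*k))
√(Y(q((6*(-4))*4)) - 118) = √((20 + ((6*(-4))*4)²)/(2*(((6*(-4))*4)²)) - 118) = √((20 + (-24*4)²)/(2*((-24*4)²)) - 118) = √((20 + (-96)²)/(2*((-96)²)) - 118) = √((½)*(20 + 9216)/9216 - 118) = √((½)*(1/9216)*9236 - 118) = √(2309/4608 - 118) = √(-541435/4608) = I*√1082870/96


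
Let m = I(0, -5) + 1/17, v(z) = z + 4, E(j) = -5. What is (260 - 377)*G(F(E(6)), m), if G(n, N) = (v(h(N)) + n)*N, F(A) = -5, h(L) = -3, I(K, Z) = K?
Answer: 468/17 ≈ 27.529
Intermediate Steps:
v(z) = 4 + z
m = 1/17 (m = 0 + 1/17 = 1/17 ≈ 0.058824)
G(n, N) = N*(1 + n) (G(n, N) = ((4 - 3) + n)*N = (1 + n)*N = N*(1 + n))
(260 - 377)*G(F(E(6)), m) = (260 - 377)*((1 - 5)/17) = -117*(-4)/17 = -117*(-4/17) = 468/17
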